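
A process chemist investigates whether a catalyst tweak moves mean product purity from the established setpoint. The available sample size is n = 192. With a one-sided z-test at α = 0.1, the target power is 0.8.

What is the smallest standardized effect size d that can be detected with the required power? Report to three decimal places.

Required noncentrality: δ = z_{0.1} + z_{0.20} = 1.282 + 0.842 = 2.123.
δ = d·√n ⇒ d = δ/√n = 2.123/√192 = 0.1532.

d ≈ 0.153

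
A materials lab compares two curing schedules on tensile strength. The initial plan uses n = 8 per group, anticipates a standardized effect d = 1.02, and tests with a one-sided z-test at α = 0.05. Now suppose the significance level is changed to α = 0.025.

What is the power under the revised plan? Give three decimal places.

Power ≈ 0.532

δ = d·√(n/2) = 1.02 × √(8/2) = 2.0400 (unchanged). New critical value: z_{0.025} = 1.960.
Revised power = Φ(δ − 1.960) = Φ(0.080) = 0.5319.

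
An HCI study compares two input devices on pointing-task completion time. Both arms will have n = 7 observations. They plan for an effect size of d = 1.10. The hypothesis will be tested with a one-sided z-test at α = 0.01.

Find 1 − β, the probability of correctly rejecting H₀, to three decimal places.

Power ≈ 0.394

Noncentrality parameter: δ = d·√(n/2) = 1.10 × √(7/2) = 2.0579
Critical value for a one-sided test at α = 0.01: z_α = 2.326.
Power = Φ(δ − 2.326) = Φ(-0.268) = 0.3942.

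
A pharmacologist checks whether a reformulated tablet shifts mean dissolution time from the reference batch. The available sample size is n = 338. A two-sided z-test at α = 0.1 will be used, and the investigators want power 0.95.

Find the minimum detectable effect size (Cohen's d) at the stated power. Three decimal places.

Need Φ(δ − 1.645) = 0.95, so δ = 1.645 + 1.645 = 3.290.
(Lower-tail contribution to power is negligible for δ > 0.)
δ = d·√n ⇒ d = δ/√n = 3.290/√338 = 0.1789.

d ≈ 0.179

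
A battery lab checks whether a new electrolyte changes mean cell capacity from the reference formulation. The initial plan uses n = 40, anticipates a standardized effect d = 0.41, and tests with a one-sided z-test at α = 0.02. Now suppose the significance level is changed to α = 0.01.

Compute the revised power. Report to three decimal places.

δ = d·√n = 0.41 × √40 = 2.5931 (unchanged). New critical value: z_{0.01} = 2.326.
Revised power = P(Z > 2.326 − δ) = Φ(0.267) = 0.6052.

Power ≈ 0.605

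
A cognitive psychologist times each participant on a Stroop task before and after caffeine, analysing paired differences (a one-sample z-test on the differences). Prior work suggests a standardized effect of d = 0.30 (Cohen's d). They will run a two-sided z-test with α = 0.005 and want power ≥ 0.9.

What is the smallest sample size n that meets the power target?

n = 186

Set Φ(δ − 2.807) = 0.9; then δ − 2.807 = Φ⁻¹(0.9) = 1.282, giving δ = 4.089.
(The Φ(−δ − z_{α/2}) term is vanishingly small for δ > 0 and is dropped in the standard sample-size formula.)
δ = d·√n ⇒ n = (δ/d)² = (4.089 / 0.30)² = 185.74.
Round up to the next whole unit.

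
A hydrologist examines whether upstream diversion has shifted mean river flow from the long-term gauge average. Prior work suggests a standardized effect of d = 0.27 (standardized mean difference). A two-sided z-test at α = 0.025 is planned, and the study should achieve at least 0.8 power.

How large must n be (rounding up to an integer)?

n = 131

Set Φ(δ − 2.241) = 0.8; then δ − 2.241 = Φ⁻¹(0.8) = 0.842, giving δ = 3.083.
(The Φ(−δ − z_{α/2}) term is vanishingly small for δ > 0 and is dropped in the standard sample-size formula.)
δ = d·√n ⇒ n = (δ/d)² = (3.083 / 0.27)² = 130.38.
Rounding up, n = 131.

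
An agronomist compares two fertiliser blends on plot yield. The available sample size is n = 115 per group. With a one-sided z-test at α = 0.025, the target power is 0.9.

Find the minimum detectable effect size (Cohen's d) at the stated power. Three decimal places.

Required noncentrality: δ = z_{0.025} + z_{0.10} = 1.960 + 1.282 = 3.242.
δ = d·√(n/2) ⇒ d = δ/√(n/2) = 3.242/√(115/2) = 0.4275.

d ≈ 0.427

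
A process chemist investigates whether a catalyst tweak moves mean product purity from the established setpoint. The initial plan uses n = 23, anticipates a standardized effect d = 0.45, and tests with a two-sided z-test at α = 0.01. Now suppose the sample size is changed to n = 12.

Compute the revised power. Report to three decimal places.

Power ≈ 0.155

With n = 12: δ = d·√n = 0.45 × √12 = 1.5588. Critical value z_{0.005} = 2.576.
Revised power = Φ(δ − 2.576) + Φ(−δ − 2.576) = Φ(-1.017) + Φ(-4.135) = 0.1546 + 0.0000 = 0.1546.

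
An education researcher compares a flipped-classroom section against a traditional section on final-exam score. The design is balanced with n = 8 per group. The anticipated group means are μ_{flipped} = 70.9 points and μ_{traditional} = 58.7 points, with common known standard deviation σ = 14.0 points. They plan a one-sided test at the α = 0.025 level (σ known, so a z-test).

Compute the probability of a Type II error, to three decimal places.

Standardized effect: d = |μ_{flipped} − μ_{traditional}| / σ = |70.9 − 58.7| / 14.0 = 0.8714
Noncentrality parameter: λ = d·√(n/2) = 0.8714 × √(8/2) = 1.7429
Critical value for a one-sided test at α = 0.025: z_α = 1.960.
Power = Φ(λ − 1.960) = Φ(-0.217) = 0.4141.
Type II error: β = 1 − power = 1 − 0.4141 = 0.5859.

β ≈ 0.586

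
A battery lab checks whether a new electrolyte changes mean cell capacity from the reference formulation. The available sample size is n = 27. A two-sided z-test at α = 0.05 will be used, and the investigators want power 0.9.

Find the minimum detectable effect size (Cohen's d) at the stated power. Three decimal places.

Need Φ(δ − 1.960) = 0.9, so δ = 1.960 + 1.282 = 3.242.
(Lower-tail contribution to power is negligible for δ > 0.)
δ = d·√n ⇒ d = δ/√n = 3.242/√27 = 0.6238.

d ≈ 0.624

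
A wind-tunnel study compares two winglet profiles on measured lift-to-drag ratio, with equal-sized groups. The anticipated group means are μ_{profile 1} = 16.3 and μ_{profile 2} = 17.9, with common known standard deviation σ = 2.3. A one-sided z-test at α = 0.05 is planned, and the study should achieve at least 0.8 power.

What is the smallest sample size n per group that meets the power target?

n = 26 per group

Standardized effect: d = |μ_{profile 1} − μ_{profile 2}| / σ = |16.3 − 17.9| / 2.3 = 0.6957
Set Φ(δ − 1.645) = 0.8; then δ − 1.645 = Φ⁻¹(0.8) = 0.842, giving δ = 2.486.
δ = d·√(n/2) ⇒ n = 2(δ/d)² = 2 × (2.486 / 0.6957)² = 25.55.
Rounding up, n = 26 per group.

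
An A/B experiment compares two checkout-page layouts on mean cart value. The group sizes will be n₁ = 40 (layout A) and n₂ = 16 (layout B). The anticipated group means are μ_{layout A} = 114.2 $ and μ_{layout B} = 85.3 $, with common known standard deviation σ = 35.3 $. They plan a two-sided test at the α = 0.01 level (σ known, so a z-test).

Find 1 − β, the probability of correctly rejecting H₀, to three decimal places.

Power ≈ 0.576

Standardized effect: d = |μ_{layout A} − μ_{layout B}| / σ = |114.2 − 85.3| / 35.3 = 0.8187
Noncentrality parameter: δ = d / √(1/n₁ + 1/n₂) = 0.8187 / √(1/40 + 1/16) = 2.7677
Critical value for a two-sided test at α = 0.01: z_{α/2} = 2.576.
Power = Φ(δ − 2.576) + Φ(−δ − 2.576) = Φ(0.192) + Φ(-5.344) = 0.5761 + 0.0000 = 0.5761.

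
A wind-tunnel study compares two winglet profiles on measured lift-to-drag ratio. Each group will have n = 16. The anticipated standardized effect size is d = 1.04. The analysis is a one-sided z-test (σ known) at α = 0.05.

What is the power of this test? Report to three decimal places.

Power ≈ 0.903

Noncentrality parameter: λ = d·√(n/2) = 1.04 × √(16/2) = 2.9416
One-sided α = 0.05 → critical value z_{0.05} = 1.645.
Power = P(Z > 1.645 − λ) = Φ(1.297) = 0.9026.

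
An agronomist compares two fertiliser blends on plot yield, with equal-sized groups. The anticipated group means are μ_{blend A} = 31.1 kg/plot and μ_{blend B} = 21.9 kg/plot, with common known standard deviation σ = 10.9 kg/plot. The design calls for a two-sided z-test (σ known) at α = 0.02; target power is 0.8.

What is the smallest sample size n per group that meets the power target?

n = 29 per group

Standardized effect: d = |μ_{blend A} − μ_{blend B}| / σ = |31.1 − 21.9| / 10.9 = 0.8440
Set Φ(δ − 2.326) = 0.8; then δ − 2.326 = Φ⁻¹(0.8) = 0.842, giving δ = 3.168.
(For δ > 0 the lower-tail rejection region contributes negligibly to power, so the one-term inversion is standard.)
δ = d·√(n/2) ⇒ n = 2(δ/d)² = 2 × (3.168 / 0.8440)² = 28.18.
Rounding up, n = 29 per group.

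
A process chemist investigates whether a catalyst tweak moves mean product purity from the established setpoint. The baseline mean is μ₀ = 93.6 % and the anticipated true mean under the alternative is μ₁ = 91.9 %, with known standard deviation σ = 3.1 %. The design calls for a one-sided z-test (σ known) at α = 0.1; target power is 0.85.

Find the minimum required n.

Standardized effect: d = |μ₁ − μ₀| / σ = |91.9 − 93.6| / 3.1 = 0.5484
Set Φ(δ − 1.282) = 0.85; then δ − 1.282 = Φ⁻¹(0.85) = 1.036, giving δ = 2.318.
δ = d·√n ⇒ n = (δ/d)² = (2.318 / 0.5484)² = 17.87.
Rounding up, n = 18.

n = 18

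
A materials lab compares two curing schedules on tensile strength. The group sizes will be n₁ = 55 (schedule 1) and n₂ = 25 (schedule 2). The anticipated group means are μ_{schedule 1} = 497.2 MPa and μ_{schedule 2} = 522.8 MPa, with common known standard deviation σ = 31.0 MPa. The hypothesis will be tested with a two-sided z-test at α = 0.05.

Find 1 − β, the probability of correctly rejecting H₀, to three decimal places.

Standardized effect: d = |μ_{schedule 1} − μ_{schedule 2}| / σ = |497.2 − 522.8| / 31.0 = 0.8258
Noncentrality parameter: δ = d / √(1/n₁ + 1/n₂) = 0.8258 / √(1/55 + 1/25) = 3.4236
Critical value for a two-sided test at α = 0.05: z_{α/2} = 1.960.
Power = Φ(δ − 1.960) + Φ(−δ − 1.960) = Φ(1.464) + Φ(-5.384) = 0.9284 + 0.0000 = 0.9284.

Power ≈ 0.928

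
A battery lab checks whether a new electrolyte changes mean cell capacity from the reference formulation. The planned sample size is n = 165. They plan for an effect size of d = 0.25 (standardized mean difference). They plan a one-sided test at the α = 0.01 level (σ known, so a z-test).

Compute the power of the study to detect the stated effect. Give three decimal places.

Power ≈ 0.812

Noncentrality parameter: δ = d·√n = 0.25 × √165 = 3.2113
Critical value for a one-sided test at α = 0.01: z_α = 2.326.
Power = Φ(δ − 2.326) = Φ(0.885) = 0.8119.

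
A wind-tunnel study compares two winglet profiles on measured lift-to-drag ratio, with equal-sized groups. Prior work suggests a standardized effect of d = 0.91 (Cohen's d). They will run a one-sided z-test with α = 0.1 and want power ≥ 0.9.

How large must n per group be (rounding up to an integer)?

For power 0.9 need Φ(δ − z_{0.1}) = 0.9, so δ = z_{0.1} + z_{0.10} = 1.282 + 1.282 = 2.563.
δ = d·√(n/2) ⇒ n = 2(δ/d)² = 2 × (2.563 / 0.91)² = 15.87.
Rounding up, n = 16 per group.

n = 16 per group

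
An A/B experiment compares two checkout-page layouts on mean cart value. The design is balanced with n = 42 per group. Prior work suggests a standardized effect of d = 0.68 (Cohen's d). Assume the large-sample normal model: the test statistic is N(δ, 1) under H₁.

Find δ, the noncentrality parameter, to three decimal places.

The noncentrality parameter scales effect size by the design's sample-size factor: δ = d·√(n/2) = 0.68 × √(42/2) = 3.1162

δ ≈ 3.116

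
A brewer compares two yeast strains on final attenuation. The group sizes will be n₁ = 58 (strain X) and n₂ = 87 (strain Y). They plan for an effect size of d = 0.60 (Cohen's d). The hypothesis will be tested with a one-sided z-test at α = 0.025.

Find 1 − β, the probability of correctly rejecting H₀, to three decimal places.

Power ≈ 0.943

Noncentrality parameter: δ = d / √(1/n₁ + 1/n₂) = 0.60 / √(1/58 + 1/87) = 3.5395
One-sided α = 0.025 → critical value z_{0.025} = 1.960.
Power = P(Z > 1.960 − δ) = Φ(1.580) = 0.9429.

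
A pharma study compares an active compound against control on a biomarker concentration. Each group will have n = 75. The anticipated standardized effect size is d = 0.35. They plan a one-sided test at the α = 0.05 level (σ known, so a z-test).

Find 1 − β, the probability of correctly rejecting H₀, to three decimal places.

Noncentrality parameter: δ = d·√(n/2) = 0.35 × √(75/2) = 2.1433
Critical value for a one-sided test at α = 0.05: z_α = 1.645.
Power = Φ(δ − 1.645) = Φ(0.498) = 0.6909.

Power ≈ 0.691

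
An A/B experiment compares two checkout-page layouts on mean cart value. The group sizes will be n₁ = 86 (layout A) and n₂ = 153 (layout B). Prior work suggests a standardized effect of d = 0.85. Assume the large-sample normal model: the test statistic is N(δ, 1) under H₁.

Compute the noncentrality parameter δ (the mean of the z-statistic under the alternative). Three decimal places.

The noncentrality parameter scales effect size by the design's sample-size factor: δ = d / √(1/n₁ + 1/n₂) = 0.85 / √(1/86 + 1/153) = 6.3069

δ ≈ 6.307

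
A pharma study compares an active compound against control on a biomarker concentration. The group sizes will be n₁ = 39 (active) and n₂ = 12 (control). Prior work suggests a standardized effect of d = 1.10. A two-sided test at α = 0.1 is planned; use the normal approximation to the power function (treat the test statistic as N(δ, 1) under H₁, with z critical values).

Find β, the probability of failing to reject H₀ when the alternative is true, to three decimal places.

Noncentrality parameter: δ = d / √(1/n₁ + 1/n₂) = 1.10 / √(1/39 + 1/12) = 3.3322
Two-sided α = 0.1 → critical value z_{0.05} = 1.645.
Power = Φ(δ − 1.645) + Φ(−δ − 1.645) = Φ(1.687) + Φ(-4.977) = 0.9542 + 0.0000 = 0.9542.
Type II error: β = 1 − power = 1 − 0.9542 = 0.0458.

β ≈ 0.046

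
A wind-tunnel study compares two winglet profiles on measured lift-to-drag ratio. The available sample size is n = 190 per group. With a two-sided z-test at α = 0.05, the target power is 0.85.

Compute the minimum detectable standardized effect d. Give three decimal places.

d ≈ 0.307

Required noncentrality: δ = z_{0.025} + z_{0.15} = 1.960 + 1.036 = 2.996.
(Lower-tail contribution to power is negligible for δ > 0.)
δ = d·√(n/2) ⇒ d = δ/√(n/2) = 2.996/√(190/2) = 0.3074.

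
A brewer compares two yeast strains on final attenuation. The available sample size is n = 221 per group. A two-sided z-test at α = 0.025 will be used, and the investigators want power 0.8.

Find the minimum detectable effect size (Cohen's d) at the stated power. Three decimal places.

Need Φ(δ − 2.241) = 0.8, so δ = 2.241 + 0.842 = 3.083.
(Lower-tail contribution to power is negligible for δ > 0.)
δ = d·√(n/2) ⇒ d = δ/√(n/2) = 3.083/√(221/2) = 0.2933.

d ≈ 0.293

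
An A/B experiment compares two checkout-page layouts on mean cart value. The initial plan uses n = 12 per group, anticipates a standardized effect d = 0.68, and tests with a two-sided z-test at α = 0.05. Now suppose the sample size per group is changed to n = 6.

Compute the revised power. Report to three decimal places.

With n = 6 per group: δ = d·√(n/2) = 0.68 × √(6/2) = 1.1778. Critical value z_{0.025} = 1.960.
Revised power = Φ(δ − 1.960) + Φ(−δ − 1.960) = Φ(-0.782) + Φ(-3.138) = 0.2171 + 0.0009 = 0.2179.

Power ≈ 0.218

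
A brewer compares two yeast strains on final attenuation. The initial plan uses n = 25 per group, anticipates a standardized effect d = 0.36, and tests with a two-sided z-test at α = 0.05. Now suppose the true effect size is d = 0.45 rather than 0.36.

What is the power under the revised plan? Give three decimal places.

With d = 0.45: δ = d·√(n/2) = 0.45 × √(25/2) = 1.5910. Critical value z_{0.025} = 1.960.
Revised power = Φ(δ − 1.960) + Φ(−δ − 1.960) = Φ(-0.369) + Φ(-3.551) = 0.3561 + 0.0002 = 0.3563.

Power ≈ 0.356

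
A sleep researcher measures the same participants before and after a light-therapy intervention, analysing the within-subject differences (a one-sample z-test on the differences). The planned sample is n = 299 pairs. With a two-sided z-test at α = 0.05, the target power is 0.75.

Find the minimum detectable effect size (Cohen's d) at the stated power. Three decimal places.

d ≈ 0.152

Required noncentrality: δ = z_{0.025} + z_{0.25} = 1.960 + 0.674 = 2.634.
(Lower-tail contribution to power is negligible for δ > 0.)
δ = d·√n ⇒ d = δ/√n = 2.634/√299 = 0.1524.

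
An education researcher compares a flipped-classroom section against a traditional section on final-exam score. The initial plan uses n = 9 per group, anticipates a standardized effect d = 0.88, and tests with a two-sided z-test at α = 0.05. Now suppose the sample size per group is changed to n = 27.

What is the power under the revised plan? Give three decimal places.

With n = 27 per group: δ = d·√(n/2) = 0.88 × √(27/2) = 3.2333. Critical value z_{0.025} = 1.960.
Revised power = Φ(δ − 1.960) + Φ(−δ − 1.960) = Φ(1.273) + Φ(-5.193) = 0.8986 + 0.0000 = 0.8986.

Power ≈ 0.899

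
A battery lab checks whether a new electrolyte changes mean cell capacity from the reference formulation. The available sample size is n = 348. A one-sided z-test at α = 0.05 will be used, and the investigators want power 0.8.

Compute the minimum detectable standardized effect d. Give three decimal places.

Required noncentrality: δ = z_{0.05} + z_{0.20} = 1.645 + 0.842 = 2.486.
δ = d·√n ⇒ d = δ/√n = 2.486/√348 = 0.1333.

d ≈ 0.133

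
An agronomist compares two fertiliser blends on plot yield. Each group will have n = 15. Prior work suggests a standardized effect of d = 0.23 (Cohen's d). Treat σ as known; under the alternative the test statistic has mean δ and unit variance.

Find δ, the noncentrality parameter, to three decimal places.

δ ≈ 0.630

δ = d·√(n/2) = 0.23 × √(15/2) = 0.6299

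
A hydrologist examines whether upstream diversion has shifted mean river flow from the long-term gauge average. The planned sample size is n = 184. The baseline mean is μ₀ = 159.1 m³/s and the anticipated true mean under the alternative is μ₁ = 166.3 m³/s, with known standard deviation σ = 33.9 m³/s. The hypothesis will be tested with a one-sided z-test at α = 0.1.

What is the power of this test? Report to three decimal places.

Standardized effect: d = |μ₁ − μ₀| / σ = |166.3 − 159.1| / 33.9 = 0.2124
Noncentrality parameter: δ = d·√n = 0.2124 × √184 = 2.8810
Critical value for a one-sided test at α = 0.1: z_α = 1.282.
Power = P(Z > 1.282 − δ) = Φ(1.599) = 0.9451.

Power ≈ 0.945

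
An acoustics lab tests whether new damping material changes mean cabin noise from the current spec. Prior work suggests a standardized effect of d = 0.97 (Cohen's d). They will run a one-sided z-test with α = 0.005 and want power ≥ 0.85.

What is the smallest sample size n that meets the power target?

n = 14

Set Φ(δ − 2.576) = 0.85; then δ − 2.576 = Φ⁻¹(0.85) = 1.036, giving δ = 3.612.
δ = d·√n ⇒ n = (δ/d)² = (3.612 / 0.97)² = 13.87.
Round up to the next whole unit.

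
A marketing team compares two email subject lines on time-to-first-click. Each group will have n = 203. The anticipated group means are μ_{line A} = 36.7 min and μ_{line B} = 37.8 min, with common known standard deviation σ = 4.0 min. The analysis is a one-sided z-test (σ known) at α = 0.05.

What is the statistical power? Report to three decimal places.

Power ≈ 0.870

Standardized effect: d = |μ_{line A} − μ_{line B}| / σ = |36.7 − 37.8| / 4.0 = 0.2750
Noncentrality parameter: δ = d·√(n/2) = 0.2750 × √(203/2) = 2.7705
Critical value for a one-sided test at α = 0.05: z_α = 1.645.
Power = Φ(δ − 1.645) = Φ(1.126) = 0.8699.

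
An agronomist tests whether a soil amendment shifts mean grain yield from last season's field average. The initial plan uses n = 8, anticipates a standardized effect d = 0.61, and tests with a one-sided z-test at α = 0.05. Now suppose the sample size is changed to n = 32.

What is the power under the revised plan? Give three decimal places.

Power ≈ 0.965

With n = 32: δ = d·√n = 0.61 × √32 = 3.4507. Critical value z_{0.05} = 1.645.
Revised power = Φ(δ − 1.645) = Φ(1.806) = 0.9645.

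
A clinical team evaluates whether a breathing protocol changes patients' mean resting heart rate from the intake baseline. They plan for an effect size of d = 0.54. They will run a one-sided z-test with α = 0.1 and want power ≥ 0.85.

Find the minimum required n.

n = 19

For power 0.85 need Φ(δ − z_{0.1}) = 0.85, so δ = z_{0.1} + z_{0.15} = 1.282 + 1.036 = 2.318.
δ = d·√n ⇒ n = (δ/d)² = (2.318 / 0.54)² = 18.43.
Rounding up, n = 19.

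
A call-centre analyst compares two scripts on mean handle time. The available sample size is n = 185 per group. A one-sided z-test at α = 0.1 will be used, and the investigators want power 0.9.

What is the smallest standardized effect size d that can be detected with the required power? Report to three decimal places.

Required noncentrality: δ = z_{0.1} + z_{0.10} = 1.282 + 1.282 = 2.563.
δ = d·√(n/2) ⇒ d = δ/√(n/2) = 2.563/√(185/2) = 0.2665.

d ≈ 0.266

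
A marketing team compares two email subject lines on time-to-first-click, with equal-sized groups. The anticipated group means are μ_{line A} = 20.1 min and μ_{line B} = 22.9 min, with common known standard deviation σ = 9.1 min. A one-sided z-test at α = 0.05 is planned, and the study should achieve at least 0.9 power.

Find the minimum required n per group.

Standardized effect: d = |μ_{line A} − μ_{line B}| / σ = |20.1 − 22.9| / 9.1 = 0.3077
Set Φ(δ − 1.645) = 0.9; then δ − 1.645 = Φ⁻¹(0.9) = 1.282, giving δ = 2.926.
δ = d·√(n/2) ⇒ n = 2(δ/d)² = 2 × (2.926 / 0.3077)² = 180.91.
Rounding up, n = 181 per group.

n = 181 per group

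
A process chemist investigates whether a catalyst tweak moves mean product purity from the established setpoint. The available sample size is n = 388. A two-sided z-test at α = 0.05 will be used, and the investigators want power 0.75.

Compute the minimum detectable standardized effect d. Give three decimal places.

d ≈ 0.134

Need Φ(δ − 1.960) = 0.75, so δ = 1.960 + 0.674 = 2.634.
(Lower-tail contribution to power is negligible for δ > 0.)
δ = d·√n ⇒ d = δ/√n = 2.634/√388 = 0.1337.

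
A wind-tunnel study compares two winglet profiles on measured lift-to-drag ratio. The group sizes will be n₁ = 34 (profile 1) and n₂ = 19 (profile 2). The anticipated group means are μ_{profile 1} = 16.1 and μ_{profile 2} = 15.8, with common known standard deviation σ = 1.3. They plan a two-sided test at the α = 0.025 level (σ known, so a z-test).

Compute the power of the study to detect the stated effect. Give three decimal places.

Standardized effect: d = |μ_{profile 1} − μ_{profile 2}| / σ = |16.1 − 15.8| / 1.3 = 0.2308
Noncentrality parameter: δ = d / √(1/n₁ + 1/n₂) = 0.2308 / √(1/34 + 1/19) = 0.8057
Critical value for a two-sided test at α = 0.025: z_{α/2} = 2.241.
Power = Φ(δ − 2.241) + Φ(−δ − 2.241) = Φ(-1.436) + Φ(-3.047) = 0.0755 + 0.0012 = 0.0767.

Power ≈ 0.077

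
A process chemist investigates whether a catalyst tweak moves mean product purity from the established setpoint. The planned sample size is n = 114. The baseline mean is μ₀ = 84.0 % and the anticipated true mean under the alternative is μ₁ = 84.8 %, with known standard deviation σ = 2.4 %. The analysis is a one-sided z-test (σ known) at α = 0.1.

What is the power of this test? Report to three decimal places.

Standardized effect: d = |μ₁ − μ₀| / σ = |84.8 − 84.0| / 2.4 = 0.3333
Noncentrality parameter: δ = d·√n = 0.3333 × √114 = 3.5590
One-sided α = 0.1 → critical value z_{0.1} = 1.282.
Power = P(Z > 1.282 − δ) = Φ(2.277) = 0.9886.

Power ≈ 0.989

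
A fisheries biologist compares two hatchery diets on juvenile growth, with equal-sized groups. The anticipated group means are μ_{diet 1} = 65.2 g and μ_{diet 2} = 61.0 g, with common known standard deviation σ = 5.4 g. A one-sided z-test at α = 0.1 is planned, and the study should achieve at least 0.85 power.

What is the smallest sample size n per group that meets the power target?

n = 18 per group

Standardized effect: d = |μ_{diet 1} − μ_{diet 2}| / σ = |65.2 − 61.0| / 5.4 = 0.7778
For power 0.85 need Φ(δ − z_{0.1}) = 0.85, so δ = z_{0.1} + z_{0.15} = 1.282 + 1.036 = 2.318.
δ = d·√(n/2) ⇒ n = 2(δ/d)² = 2 × (2.318 / 0.7778)² = 17.76.
Rounding up, n = 18 per group.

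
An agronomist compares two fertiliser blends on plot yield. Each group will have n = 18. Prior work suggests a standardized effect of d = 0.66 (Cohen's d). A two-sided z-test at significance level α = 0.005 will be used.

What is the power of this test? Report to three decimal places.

Power ≈ 0.204

Noncentrality parameter: δ = d·√(n/2) = 0.66 × √(18/2) = 1.9800
Two-sided α = 0.005 → critical value z_{0.0025} = 2.807.
Power = Φ(δ − 2.807) + Φ(−δ − 2.807) = Φ(-0.827) + Φ(-4.787) = 0.2041 + 0.0000 = 0.2041.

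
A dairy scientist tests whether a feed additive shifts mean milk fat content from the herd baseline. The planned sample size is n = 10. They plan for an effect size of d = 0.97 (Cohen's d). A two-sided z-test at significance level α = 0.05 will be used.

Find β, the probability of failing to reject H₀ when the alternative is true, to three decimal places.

β ≈ 0.134

Noncentrality parameter: δ = d·√n = 0.97 × √10 = 3.0674
Critical value for a two-sided test at α = 0.05: z_{α/2} = 1.960.
Power = Φ(δ − 1.960) + Φ(−δ − 1.960) = Φ(1.107) + Φ(-5.027) = 0.8659 + 0.0000 = 0.8659.
Type II error: β = 1 − power = 1 − 0.8659 = 0.1341.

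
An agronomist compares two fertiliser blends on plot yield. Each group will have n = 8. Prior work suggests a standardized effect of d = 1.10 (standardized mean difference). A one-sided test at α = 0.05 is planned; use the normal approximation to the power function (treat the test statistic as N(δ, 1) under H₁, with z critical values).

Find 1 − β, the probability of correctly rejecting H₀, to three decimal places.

Power ≈ 0.711

Noncentrality parameter: δ = d·√(n/2) = 1.10 × √(8/2) = 2.2000
One-sided α = 0.05 → critical value z_{0.05} = 1.645.
Power = P(Z > 1.645 − δ) = Φ(0.555) = 0.7106.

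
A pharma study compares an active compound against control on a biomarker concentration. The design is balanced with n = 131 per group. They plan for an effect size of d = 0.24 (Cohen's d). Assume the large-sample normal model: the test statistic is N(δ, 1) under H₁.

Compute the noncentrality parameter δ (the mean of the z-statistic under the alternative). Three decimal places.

δ = d·√(n/2) = 0.24 × √(131/2) = 1.9424

δ ≈ 1.942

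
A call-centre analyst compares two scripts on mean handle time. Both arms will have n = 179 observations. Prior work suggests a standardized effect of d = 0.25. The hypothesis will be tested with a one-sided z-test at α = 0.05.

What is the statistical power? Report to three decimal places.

Power ≈ 0.764

Noncentrality parameter: δ = d·√(n/2) = 0.25 × √(179/2) = 2.3651
One-sided α = 0.05 → critical value z_{0.05} = 1.645.
Power = Φ(δ − 1.645) = Φ(0.720) = 0.7643.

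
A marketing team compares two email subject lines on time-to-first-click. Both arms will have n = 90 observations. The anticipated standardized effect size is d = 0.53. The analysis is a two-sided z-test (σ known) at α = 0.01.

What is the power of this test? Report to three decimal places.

Power ≈ 0.836

Noncentrality parameter: δ = d·√(n/2) = 0.53 × √(90/2) = 3.5553
Critical value for a two-sided test at α = 0.01: z_{α/2} = 2.576.
Power = Φ(δ − 2.576) + Φ(−δ − 2.576) = Φ(0.980) + Φ(-6.131) = 0.8363 + 0.0000 = 0.8363.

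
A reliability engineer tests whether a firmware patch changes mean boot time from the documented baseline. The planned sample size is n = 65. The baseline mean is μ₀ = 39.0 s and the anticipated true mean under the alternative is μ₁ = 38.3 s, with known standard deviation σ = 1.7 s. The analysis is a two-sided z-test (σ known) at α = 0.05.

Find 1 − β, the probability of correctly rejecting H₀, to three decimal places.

Standardized effect: d = |μ₁ − μ₀| / σ = |38.3 − 39.0| / 1.7 = 0.4118
Noncentrality parameter: δ = d·√n = 0.4118 × √65 = 3.3198
Critical value for a two-sided test at α = 0.05: z_{α/2} = 1.960.
Power = Φ(δ − 1.960) + Φ(−δ − 1.960) = Φ(1.360) + Φ(-5.280) = 0.9131 + 0.0000 = 0.9131.

Power ≈ 0.913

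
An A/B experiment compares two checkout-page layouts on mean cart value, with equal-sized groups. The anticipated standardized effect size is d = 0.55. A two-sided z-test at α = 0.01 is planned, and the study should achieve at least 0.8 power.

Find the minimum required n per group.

For power 0.8 need Φ(δ − z_{0.005}) = 0.8, so δ = z_{0.005} + z_{0.20} = 2.576 + 0.842 = 3.417.
(For δ > 0 the lower-tail rejection region contributes negligibly to power, so the one-term inversion is standard.)
δ = d·√(n/2) ⇒ n = 2(δ/d)² = 2 × (3.417 / 0.55)² = 77.22.
Rounding up, n = 78 per group.

n = 78 per group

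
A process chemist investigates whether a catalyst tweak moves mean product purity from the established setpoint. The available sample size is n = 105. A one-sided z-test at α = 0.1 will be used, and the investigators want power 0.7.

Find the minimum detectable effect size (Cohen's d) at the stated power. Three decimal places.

Required noncentrality: δ = z_{0.1} + z_{0.30} = 1.282 + 0.524 = 1.806.
δ = d·√n ⇒ d = δ/√n = 1.806/√105 = 0.1762.

d ≈ 0.176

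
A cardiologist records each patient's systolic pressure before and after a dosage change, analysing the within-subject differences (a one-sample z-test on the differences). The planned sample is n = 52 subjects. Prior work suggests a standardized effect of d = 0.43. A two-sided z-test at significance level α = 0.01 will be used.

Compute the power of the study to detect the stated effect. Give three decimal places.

Power ≈ 0.700

Noncentrality parameter: λ = d·√n = 0.43 × √52 = 3.1008
Two-sided α = 0.01 → critical value z_{0.005} = 2.576.
Power = Φ(λ − 2.576) + Φ(−λ − 2.576) = Φ(0.525) + Φ(-5.677) = 0.7002 + 0.0000 = 0.7002.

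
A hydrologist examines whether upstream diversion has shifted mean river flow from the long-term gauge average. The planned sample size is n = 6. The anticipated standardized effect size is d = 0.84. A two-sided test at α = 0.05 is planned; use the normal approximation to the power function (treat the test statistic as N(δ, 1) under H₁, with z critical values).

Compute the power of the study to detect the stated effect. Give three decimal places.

Noncentrality parameter: δ = d·√n = 0.84 × √6 = 2.0576
Two-sided α = 0.05 → critical value z_{0.025} = 1.960.
Power = Φ(δ − 1.960) + Φ(−δ − 1.960) = Φ(0.098) + Φ(-4.018) = 0.5389 + 0.0000 = 0.5389.

Power ≈ 0.539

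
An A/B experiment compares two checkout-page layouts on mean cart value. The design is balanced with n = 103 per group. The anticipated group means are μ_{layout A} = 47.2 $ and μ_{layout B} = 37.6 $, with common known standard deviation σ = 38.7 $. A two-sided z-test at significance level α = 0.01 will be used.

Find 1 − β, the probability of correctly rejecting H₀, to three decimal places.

Power ≈ 0.213

Standardized effect: d = |μ_{layout A} − μ_{layout B}| / σ = |47.2 − 37.6| / 38.7 = 0.2481
Noncentrality parameter: δ = d·√(n/2) = 0.2481 × √(103/2) = 1.7802
Critical value for a two-sided test at α = 0.01: z_{α/2} = 2.576.
Power = Φ(δ − 2.576) + Φ(−δ − 2.576) = Φ(-0.796) + Φ(-4.356) = 0.2131 + 0.0000 = 0.2131.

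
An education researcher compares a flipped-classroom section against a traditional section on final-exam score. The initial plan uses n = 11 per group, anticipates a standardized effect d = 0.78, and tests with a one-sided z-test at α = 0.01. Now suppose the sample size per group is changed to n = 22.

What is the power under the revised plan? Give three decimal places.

Power ≈ 0.603

With n = 22 per group: δ = d·√(n/2) = 0.78 × √(22/2) = 2.5870. Critical value z_{0.01} = 2.326.
Revised power = Φ(δ − 2.326) = Φ(0.261) = 0.6028.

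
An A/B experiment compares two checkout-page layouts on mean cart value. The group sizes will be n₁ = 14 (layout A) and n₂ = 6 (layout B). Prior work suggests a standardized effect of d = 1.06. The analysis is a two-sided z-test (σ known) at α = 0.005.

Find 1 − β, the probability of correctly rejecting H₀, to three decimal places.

Noncentrality parameter: δ = d / √(1/n₁ + 1/n₂) = 1.06 / √(1/14 + 1/6) = 2.1724
Critical value for a two-sided test at α = 0.005: z_{α/2} = 2.807.
Power = Φ(δ − 2.807) + Φ(−δ − 2.807) = Φ(-0.635) + Φ(-4.979) = 0.2628 + 0.0000 = 0.2628.

Power ≈ 0.263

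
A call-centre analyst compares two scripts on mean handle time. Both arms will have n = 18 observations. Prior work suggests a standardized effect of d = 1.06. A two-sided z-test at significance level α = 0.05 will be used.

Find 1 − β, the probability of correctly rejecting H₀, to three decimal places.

Noncentrality parameter: δ = d·√(n/2) = 1.06 × √(18/2) = 3.1800
Two-sided α = 0.05 → critical value z_{0.025} = 1.960.
Power = Φ(δ − 1.960) + Φ(−δ − 1.960) = Φ(1.220) + Φ(-5.140) = 0.8888 + 0.0000 = 0.8888.

Power ≈ 0.889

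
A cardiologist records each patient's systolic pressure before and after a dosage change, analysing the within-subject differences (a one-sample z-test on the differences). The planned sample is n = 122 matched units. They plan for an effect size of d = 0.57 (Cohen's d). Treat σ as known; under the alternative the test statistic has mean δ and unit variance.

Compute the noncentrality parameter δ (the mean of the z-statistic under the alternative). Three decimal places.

The noncentrality parameter scales effect size by the design's sample-size factor: δ = d·√n = 0.57 × √122 = 6.2959

δ ≈ 6.296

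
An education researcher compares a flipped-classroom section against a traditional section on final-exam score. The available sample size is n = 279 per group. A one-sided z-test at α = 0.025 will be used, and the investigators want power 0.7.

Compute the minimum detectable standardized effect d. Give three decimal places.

Required noncentrality: δ = z_{0.025} + z_{0.30} = 1.960 + 0.524 = 2.484.
δ = d·√(n/2) ⇒ d = δ/√(n/2) = 2.484/√(279/2) = 0.2103.

d ≈ 0.210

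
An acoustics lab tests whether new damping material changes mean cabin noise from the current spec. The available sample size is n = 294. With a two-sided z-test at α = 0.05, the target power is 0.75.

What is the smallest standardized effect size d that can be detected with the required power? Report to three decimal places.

d ≈ 0.154

Need Φ(δ − 1.960) = 0.75, so δ = 1.960 + 0.674 = 2.634.
(Lower-tail contribution to power is negligible for δ > 0.)
δ = d·√n ⇒ d = δ/√n = 2.634/√294 = 0.1536.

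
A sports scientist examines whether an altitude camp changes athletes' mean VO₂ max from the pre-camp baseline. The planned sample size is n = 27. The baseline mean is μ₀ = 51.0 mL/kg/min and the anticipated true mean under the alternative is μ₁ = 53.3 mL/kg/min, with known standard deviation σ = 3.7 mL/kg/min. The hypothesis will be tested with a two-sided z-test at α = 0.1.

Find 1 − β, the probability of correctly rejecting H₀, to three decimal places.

Power ≈ 0.944

Standardized effect: d = |μ₁ − μ₀| / σ = |53.3 − 51.0| / 3.7 = 0.6216
Noncentrality parameter: δ = d·√n = 0.6216 × √27 = 3.2300
Two-sided α = 0.1 → critical value z_{0.05} = 1.645.
Power = Φ(δ − 1.645) + Φ(−δ − 1.645) = Φ(1.585) + Φ(-4.875) = 0.9435 + 0.0000 = 0.9435.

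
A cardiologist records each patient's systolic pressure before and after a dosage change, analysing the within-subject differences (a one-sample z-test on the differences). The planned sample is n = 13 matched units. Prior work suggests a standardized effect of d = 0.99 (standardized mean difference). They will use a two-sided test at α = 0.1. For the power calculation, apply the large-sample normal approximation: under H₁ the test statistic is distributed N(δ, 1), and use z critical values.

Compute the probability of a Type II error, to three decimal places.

β ≈ 0.027

Noncentrality parameter: δ = d·√n = 0.99 × √13 = 3.5695
Critical value for a two-sided test at α = 0.1: z_{α/2} = 1.645.
Power = Φ(δ − 1.645) + Φ(−δ − 1.645) = Φ(1.925) + Φ(-5.214) = 0.9729 + 0.0000 = 0.9729.
Type II error: β = 1 − power = 1 − 0.9729 = 0.0271.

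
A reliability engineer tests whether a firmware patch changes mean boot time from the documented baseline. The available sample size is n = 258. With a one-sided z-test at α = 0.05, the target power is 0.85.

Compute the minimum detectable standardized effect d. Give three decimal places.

d ≈ 0.167

Required noncentrality: δ = z_{0.05} + z_{0.15} = 1.645 + 1.036 = 2.681.
δ = d·√n ⇒ d = δ/√n = 2.681/√258 = 0.1669.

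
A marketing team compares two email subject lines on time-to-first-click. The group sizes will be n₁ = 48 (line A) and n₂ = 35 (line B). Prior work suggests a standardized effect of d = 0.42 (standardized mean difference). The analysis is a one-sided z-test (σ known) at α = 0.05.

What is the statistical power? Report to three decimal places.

Noncentrality parameter: δ = d / √(1/n₁ + 1/n₂) = 0.42 / √(1/48 + 1/35) = 1.8896
Critical value for a one-sided test at α = 0.05: z_α = 1.645.
Power = P(Z > 1.645 − δ) = Φ(0.245) = 0.5967.

Power ≈ 0.597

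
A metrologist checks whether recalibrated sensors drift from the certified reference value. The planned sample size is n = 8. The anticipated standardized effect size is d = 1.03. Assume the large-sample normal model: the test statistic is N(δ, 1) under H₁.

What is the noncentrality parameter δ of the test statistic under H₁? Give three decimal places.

δ ≈ 2.913

δ = d·√n = 1.03 × √8 = 2.9133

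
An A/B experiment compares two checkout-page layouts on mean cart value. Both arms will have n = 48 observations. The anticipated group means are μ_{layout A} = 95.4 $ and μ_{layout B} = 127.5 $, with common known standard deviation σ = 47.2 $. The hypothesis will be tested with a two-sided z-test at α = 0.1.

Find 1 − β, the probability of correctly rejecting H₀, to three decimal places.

Power ≈ 0.954

Standardized effect: d = |μ_{layout A} − μ_{layout B}| / σ = |95.4 − 127.5| / 47.2 = 0.6801
Noncentrality parameter: δ = d·√(n/2) = 0.6801 × √(48/2) = 3.3317
Two-sided α = 0.1 → critical value z_{0.05} = 1.645.
Power = Φ(δ − 1.645) + Φ(−δ − 1.645) = Φ(1.687) + Φ(-4.977) = 0.9542 + 0.0000 = 0.9542.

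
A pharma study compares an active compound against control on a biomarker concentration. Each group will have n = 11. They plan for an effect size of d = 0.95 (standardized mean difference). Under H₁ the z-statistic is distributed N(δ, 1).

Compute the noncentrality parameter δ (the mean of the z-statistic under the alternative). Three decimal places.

δ = d·√(n/2) = 0.95 × √(11/2) = 2.2279

δ ≈ 2.228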